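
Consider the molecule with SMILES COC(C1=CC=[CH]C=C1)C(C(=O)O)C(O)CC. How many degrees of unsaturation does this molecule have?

Molecular formula: C13H18O4.
DoU = (2C + 2 + N − H − X) / 2, where X is the halogen count and O/S are ignored.
    = (2·13 + 2 + 0 − 18 − 0) / 2 = 10 / 2 = 5.

5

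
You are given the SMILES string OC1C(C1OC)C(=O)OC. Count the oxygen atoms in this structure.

Scan the SMILES for O atoms (remember two-letter symbols like Cl and Br are single atoms).
Oxygen count: 4.

4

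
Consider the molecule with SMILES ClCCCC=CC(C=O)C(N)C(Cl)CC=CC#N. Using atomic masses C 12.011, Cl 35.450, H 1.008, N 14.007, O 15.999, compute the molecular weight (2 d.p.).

289.20 g/mol

First, the molecular formula is C13H18Cl2N2O (counting implicit H from valence).
  C: 13 × 12.011 = 156.143
  Cl: 2 × 35.450 = 70.900
  H: 18 × 1.008 = 18.144
  N: 2 × 14.007 = 28.014
  O: 1 × 15.999 = 15.999
Sum: 13×12.011 + 2×35.450 + 18×1.008 + 2×14.007 + 1×15.999 = 289.200 → 289.20 g/mol.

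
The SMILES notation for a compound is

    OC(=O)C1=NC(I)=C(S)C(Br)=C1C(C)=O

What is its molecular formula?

C8H5BrINO3S

Walk through each heavy atom and fill implicit hydrogens from standard valence (C 4, N 3, O 2, S 2, halogen 1):
  atom 1: O, bond orders sum to 1 (valence 2) → 1 H
  atom 2: C, bond orders sum to 4 (valence 4) → 0 H
  atom 3: O, bond orders sum to 2 (valence 2) → 0 H
  atom 4: C, bond orders sum to 4 (valence 4) → 0 H
  atom 5: N, bond orders sum to 3 (valence 3) → 0 H
  atom 6: C, bond orders sum to 4 (valence 4) → 0 H
  atom 7: I (halogen, monovalent) → 0 H
  atom 8: C, bond orders sum to 4 (valence 4) → 0 H
  atom 9: S, bond orders sum to 1 (valence 2) → 1 H
  atom 10: C, bond orders sum to 4 (valence 4) → 0 H
  atom 11: Br (halogen, monovalent) → 0 H
  atom 12: C, bond orders sum to 4 (valence 4) → 0 H
  atom 13: C, bond orders sum to 4 (valence 4) → 0 H
  atom 14: C, bond orders sum to 1 (valence 4) → 3 H
  atom 15: O, bond orders sum to 2 (valence 2) → 0 H
Totals → C:8, H:5, Br:1, I:1, N:1, O:3, S:1.
In Hill order: C8H5BrINO3S.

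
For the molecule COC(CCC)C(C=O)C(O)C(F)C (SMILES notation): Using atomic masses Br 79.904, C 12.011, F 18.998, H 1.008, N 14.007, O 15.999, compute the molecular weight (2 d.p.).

206.26 g/mol

First, the molecular formula is C10H19FO3 (counting implicit H from valence).
  C: 10 × 12.011 = 120.110
  F: 1 × 18.998 = 18.998
  H: 19 × 1.008 = 19.152
  O: 3 × 15.999 = 47.997
Sum: 10×12.011 + 1×18.998 + 19×1.008 + 3×15.999 = 206.257 → 206.26 g/mol.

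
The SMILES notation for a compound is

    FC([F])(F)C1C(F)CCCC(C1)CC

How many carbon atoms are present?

Count every carbon token in the SMILES (each C, including those in ring-closure positions and inside branches).
Carbon count: 10.

10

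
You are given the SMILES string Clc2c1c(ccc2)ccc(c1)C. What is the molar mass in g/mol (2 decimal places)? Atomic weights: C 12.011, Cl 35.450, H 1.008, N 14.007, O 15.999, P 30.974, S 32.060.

First, the molecular formula is C11H9Cl (counting implicit H from valence).
  C: 11 × 12.011 = 132.121
  Cl: 1 × 35.450 = 35.450
  H: 9 × 1.008 = 9.072
Sum: 11×12.011 + 1×35.450 + 9×1.008 = 176.643 → 176.64 g/mol.

176.64 g/mol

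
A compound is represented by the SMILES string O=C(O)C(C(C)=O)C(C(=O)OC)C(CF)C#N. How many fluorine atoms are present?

Scan the SMILES for F atoms (remember two-letter symbols like Cl and Br are single atoms).
Fluorine count: 1.

1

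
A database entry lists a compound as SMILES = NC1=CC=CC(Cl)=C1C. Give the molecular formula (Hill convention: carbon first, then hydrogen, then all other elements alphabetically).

Walk through each heavy atom and fill implicit hydrogens from standard valence (C 4, N 3, O 2, S 2, halogen 1):
  atom 1: N, bond orders sum to 1 (valence 3) → 2 H
  atom 2: C, bond orders sum to 4 (valence 4) → 0 H
  atom 3: C, bond orders sum to 3 (valence 4) → 1 H
  atom 4: C, bond orders sum to 3 (valence 4) → 1 H
  atom 5: C, bond orders sum to 3 (valence 4) → 1 H
  atom 6: C, bond orders sum to 4 (valence 4) → 0 H
  atom 7: Cl (halogen, monovalent) → 0 H
  atom 8: C, bond orders sum to 4 (valence 4) → 0 H
  atom 9: C, bond orders sum to 1 (valence 4) → 3 H
Totals → C:7, H:8, Cl:1, N:1.
In Hill order: C7H8ClN.

C7H8ClN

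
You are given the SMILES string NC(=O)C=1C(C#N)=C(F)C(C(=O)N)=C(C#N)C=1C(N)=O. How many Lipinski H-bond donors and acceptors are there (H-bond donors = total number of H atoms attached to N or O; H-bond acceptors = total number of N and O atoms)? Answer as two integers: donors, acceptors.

Donors: find every N or O and count the H atoms it carries.
  atom 1 (N): bond orders sum to 1 → 2 H
  atom 3 (O): bond orders sum to 2 → 0 H
  atom 7 (N): bond orders sum to 3 → 0 H
  atom 12 (O): bond orders sum to 2 → 0 H
  atom 13 (N): bond orders sum to 1 → 2 H
  atom 16 (N): bond orders sum to 3 → 0 H
  atom 19 (N): bond orders sum to 1 → 2 H
  atom 20 (O): bond orders sum to 2 → 0 H
Lipinski HBD = 6.
Acceptors: N atoms = 5, O atoms = 3 → HBA = 8.

6, 8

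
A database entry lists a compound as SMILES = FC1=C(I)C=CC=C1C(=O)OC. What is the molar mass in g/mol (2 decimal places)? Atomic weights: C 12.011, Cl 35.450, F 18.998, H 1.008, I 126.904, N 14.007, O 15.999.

280.04 g/mol

First, the molecular formula is C8H6FIO2 (counting implicit H from valence).
  C: 8 × 12.011 = 96.088
  F: 1 × 18.998 = 18.998
  H: 6 × 1.008 = 6.048
  I: 1 × 126.904 = 126.904
  O: 2 × 15.999 = 31.998
Sum: 8×12.011 + 1×18.998 + 6×1.008 + 1×126.904 + 2×15.999 = 280.036 → 280.04 g/mol.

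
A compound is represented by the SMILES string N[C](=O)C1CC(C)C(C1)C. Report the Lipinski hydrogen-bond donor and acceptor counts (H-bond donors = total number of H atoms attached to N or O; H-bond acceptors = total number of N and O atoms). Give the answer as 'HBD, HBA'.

Donors: find every N or O and count the H atoms it carries.
  atom 1 (N): bond orders sum to 1 → 2 H
  atom 3 (O): bond orders sum to 2 → 0 H
Lipinski HBD = 2.
Acceptors: N atoms = 1, O atoms = 1 → HBA = 2.

2, 2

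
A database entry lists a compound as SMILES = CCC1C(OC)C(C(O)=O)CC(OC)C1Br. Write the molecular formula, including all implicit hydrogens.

Walk through each heavy atom and fill implicit hydrogens from standard valence (C 4, N 3, O 2, S 2, halogen 1):
  atom 1: C, bond orders sum to 1 (valence 4) → 3 H
  atom 2: C, bond orders sum to 2 (valence 4) → 2 H
  atom 3: C, bond orders sum to 3 (valence 4) → 1 H
  atom 4: C, bond orders sum to 3 (valence 4) → 1 H
  atom 5: O, bond orders sum to 2 (valence 2) → 0 H
  atom 6: C, bond orders sum to 1 (valence 4) → 3 H
  atom 7: C, bond orders sum to 3 (valence 4) → 1 H
  atom 8: C, bond orders sum to 4 (valence 4) → 0 H
  atom 9: O, bond orders sum to 1 (valence 2) → 1 H
  atom 10: O, bond orders sum to 2 (valence 2) → 0 H
  atom 11: C, bond orders sum to 2 (valence 4) → 2 H
  atom 12: C, bond orders sum to 3 (valence 4) → 1 H
  atom 13: O, bond orders sum to 2 (valence 2) → 0 H
  atom 14: C, bond orders sum to 1 (valence 4) → 3 H
  atom 15: C, bond orders sum to 3 (valence 4) → 1 H
  atom 16: Br (halogen, monovalent) → 0 H
Totals → C:11, H:19, Br:1, O:4.
In Hill order: C11H19BrO4.

C11H19BrO4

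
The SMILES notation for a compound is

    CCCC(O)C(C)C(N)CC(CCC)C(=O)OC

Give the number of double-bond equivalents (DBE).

1

Degree of unsaturation = (number of rings) + (number of π bonds).
Ring closures in the SMILES: 0.
π bonds: 1 double bond (each 1 DoU) → 1 DoU from unsaturation.
Total DoU = 0 + 1 = 1.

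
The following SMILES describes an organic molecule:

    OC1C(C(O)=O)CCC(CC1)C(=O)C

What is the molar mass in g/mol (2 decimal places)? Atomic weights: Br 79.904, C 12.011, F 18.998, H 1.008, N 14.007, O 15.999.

First, the molecular formula is C10H16O4 (counting implicit H from valence).
  C: 10 × 12.011 = 120.110
  H: 16 × 1.008 = 16.128
  O: 4 × 15.999 = 63.996
Sum: 10×12.011 + 16×1.008 + 4×15.999 = 200.234 → 200.23 g/mol.

200.23 g/mol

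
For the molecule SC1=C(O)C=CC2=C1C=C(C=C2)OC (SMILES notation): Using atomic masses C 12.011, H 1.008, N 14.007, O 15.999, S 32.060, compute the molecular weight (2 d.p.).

First, the molecular formula is C11H10O2S (counting implicit H from valence).
  C: 11 × 12.011 = 132.121
  H: 10 × 1.008 = 10.080
  O: 2 × 15.999 = 31.998
  S: 1 × 32.060 = 32.060
Sum: 11×12.011 + 10×1.008 + 2×15.999 + 1×32.060 = 206.259 → 206.26 g/mol.

206.26 g/mol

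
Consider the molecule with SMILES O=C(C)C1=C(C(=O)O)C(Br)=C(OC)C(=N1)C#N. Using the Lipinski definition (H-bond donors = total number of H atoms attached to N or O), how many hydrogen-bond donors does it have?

1

Donors: find every N or O and count the H atoms it carries.
  atom 1 (O): bond orders sum to 2 → 0 H
  atom 7 (O): bond orders sum to 2 → 0 H
  atom 8 (O): bond orders sum to 1 → 1 H
  atom 12 (O): bond orders sum to 2 → 0 H
  atom 15 (N): bond orders sum to 3 → 0 H
  atom 17 (N): bond orders sum to 3 → 0 H
Lipinski HBD = 1.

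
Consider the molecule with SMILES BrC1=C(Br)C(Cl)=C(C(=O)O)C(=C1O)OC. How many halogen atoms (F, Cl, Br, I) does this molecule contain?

3

Halogen atoms appear at heavy-atom positions 1, 4, 6 (2×Br, 1×Cl).
Other groups present: 1 carboxylic acid, 1 ether, 1 hydroxyl.
Halogen count: 3.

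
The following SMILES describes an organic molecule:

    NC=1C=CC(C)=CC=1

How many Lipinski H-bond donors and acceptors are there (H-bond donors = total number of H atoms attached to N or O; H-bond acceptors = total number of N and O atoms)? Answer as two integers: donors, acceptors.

Donors: find every N or O and count the H atoms it carries.
  atom 1 (N): bond orders sum to 1 → 2 H
Lipinski HBD = 2.
Acceptors: N atoms = 1, O atoms = 0 → HBA = 1.

2, 1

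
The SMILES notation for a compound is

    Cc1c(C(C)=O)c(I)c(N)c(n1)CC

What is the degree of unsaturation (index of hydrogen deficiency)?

5

Molecular formula: C10H13IN2O.
DoU = (2C + 2 + N − H − X) / 2, where X is the halogen count and O/S are ignored.
    = (2·10 + 2 + 2 − 13 − 1) / 2 = 10 / 2 = 5.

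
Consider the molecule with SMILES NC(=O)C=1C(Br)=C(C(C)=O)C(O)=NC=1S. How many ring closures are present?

1

In SMILES, each pair of matching ring-closure digits denotes one ring-closing bond; the number of such bonds equals the number of independent rings.
Ring-closure bonds here: 1.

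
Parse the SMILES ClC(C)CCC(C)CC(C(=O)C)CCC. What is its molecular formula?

Walk through each heavy atom and fill implicit hydrogens from standard valence (C 4, N 3, O 2, S 2, halogen 1):
  atom 1: Cl (halogen, monovalent) → 0 H
  atom 2: C, bond orders sum to 3 (valence 4) → 1 H
  atom 3: C, bond orders sum to 1 (valence 4) → 3 H
  atom 4: C, bond orders sum to 2 (valence 4) → 2 H
  atom 5: C, bond orders sum to 2 (valence 4) → 2 H
  atom 6: C, bond orders sum to 3 (valence 4) → 1 H
  atom 7: C, bond orders sum to 1 (valence 4) → 3 H
  atom 8: C, bond orders sum to 2 (valence 4) → 2 H
  atom 9: C, bond orders sum to 3 (valence 4) → 1 H
  atom 10: C, bond orders sum to 4 (valence 4) → 0 H
  atom 11: O, bond orders sum to 2 (valence 2) → 0 H
  atom 12: C, bond orders sum to 1 (valence 4) → 3 H
  atom 13: C, bond orders sum to 2 (valence 4) → 2 H
  atom 14: C, bond orders sum to 2 (valence 4) → 2 H
  atom 15: C, bond orders sum to 1 (valence 4) → 3 H
Totals → C:13, H:25, Cl:1, O:1.

C13H25ClO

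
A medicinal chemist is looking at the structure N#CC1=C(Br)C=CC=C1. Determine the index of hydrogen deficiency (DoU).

6

Degree of unsaturation = (number of rings) + (number of π bonds).
Ring closures in the SMILES: 1.
π bonds: 3 double bonds (each 1 DoU), 1 triple bond (each 2 DoU) → 5 DoU from unsaturation.
Total DoU = 1 + 5 = 6.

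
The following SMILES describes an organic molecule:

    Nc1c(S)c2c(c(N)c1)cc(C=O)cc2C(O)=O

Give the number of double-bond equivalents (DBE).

9

Molecular formula: C12H10N2O3S.
DoU = (2C + 2 + N − H − X) / 2, where X is the halogen count and O/S are ignored.
    = (2·12 + 2 + 2 − 10 − 0) / 2 = 18 / 2 = 9.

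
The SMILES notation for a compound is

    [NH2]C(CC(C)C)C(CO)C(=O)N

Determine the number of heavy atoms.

12

Every atom symbol written in the SMILES (organic subset) is one heavy atom; implicit H are not written.
Heavy atoms by element → C:8, N:2, O:2.
Total: 12.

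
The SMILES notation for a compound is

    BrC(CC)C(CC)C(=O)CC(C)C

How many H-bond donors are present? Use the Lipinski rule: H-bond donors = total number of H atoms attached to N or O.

0

Donors: find every N or O and count the H atoms it carries.
  atom 9 (O): bond orders sum to 2 → 0 H
Lipinski HBD = 0.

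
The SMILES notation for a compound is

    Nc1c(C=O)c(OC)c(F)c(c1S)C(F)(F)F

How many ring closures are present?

In SMILES, each pair of matching ring-closure digits denotes one ring-closing bond; the number of such bonds equals the number of independent rings.
Ring-closure bonds here: 1.

1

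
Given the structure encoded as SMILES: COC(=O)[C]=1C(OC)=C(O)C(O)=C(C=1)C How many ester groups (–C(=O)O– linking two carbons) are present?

The ester motif appears at heavy-atom position 3 in the SMILES.
Other groups present: 1 ether, 2 hydroxyl.
Ester count: 1.

1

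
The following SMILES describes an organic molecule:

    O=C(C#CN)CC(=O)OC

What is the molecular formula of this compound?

C6H7NO3

Walk through each heavy atom and fill implicit hydrogens from standard valence (C 4, N 3, O 2, S 2, halogen 1):
  atom 1: O, bond orders sum to 2 (valence 2) → 0 H
  atom 2: C, bond orders sum to 4 (valence 4) → 0 H
  atom 3: C, bond orders sum to 4 (valence 4) → 0 H
  atom 4: C, bond orders sum to 4 (valence 4) → 0 H
  atom 5: N, bond orders sum to 1 (valence 3) → 2 H
  atom 6: C, bond orders sum to 2 (valence 4) → 2 H
  atom 7: C, bond orders sum to 4 (valence 4) → 0 H
  atom 8: O, bond orders sum to 2 (valence 2) → 0 H
  atom 9: O, bond orders sum to 2 (valence 2) → 0 H
  atom 10: C, bond orders sum to 1 (valence 4) → 3 H
Totals → C:6, H:7, N:1, O:3.
In Hill order: C6H7NO3.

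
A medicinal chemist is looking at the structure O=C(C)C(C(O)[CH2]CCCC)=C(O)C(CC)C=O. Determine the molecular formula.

C14H24O4

Walk through each heavy atom and fill implicit hydrogens from standard valence (C 4, N 3, O 2, S 2, halogen 1):
  atom 1: O, bond orders sum to 2 (valence 2) → 0 H
  atom 2: C, bond orders sum to 4 (valence 4) → 0 H
  atom 3: C, bond orders sum to 1 (valence 4) → 3 H
  atom 4: C, bond orders sum to 4 (valence 4) → 0 H
  atom 5: C, bond orders sum to 3 (valence 4) → 1 H
  atom 6: O, bond orders sum to 1 (valence 2) → 1 H
  atom 7: C with explicit H count 2
  atom 8: C, bond orders sum to 2 (valence 4) → 2 H
  atom 9: C, bond orders sum to 2 (valence 4) → 2 H
  atom 10: C, bond orders sum to 2 (valence 4) → 2 H
  atom 11: C, bond orders sum to 1 (valence 4) → 3 H
  atom 12: C, bond orders sum to 4 (valence 4) → 0 H
  atom 13: O, bond orders sum to 1 (valence 2) → 1 H
  atom 14: C, bond orders sum to 3 (valence 4) → 1 H
  atom 15: C, bond orders sum to 2 (valence 4) → 2 H
  atom 16: C, bond orders sum to 1 (valence 4) → 3 H
  atom 17: C, bond orders sum to 3 (valence 4) → 1 H
  atom 18: O, bond orders sum to 2 (valence 2) → 0 H
Totals → C:14, H:24, O:4.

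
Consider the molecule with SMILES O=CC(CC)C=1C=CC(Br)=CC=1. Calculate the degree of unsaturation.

5

Molecular formula: C10H11BrO.
DoU = (2C + 2 + N − H − X) / 2, where X is the halogen count and O/S are ignored.
    = (2·10 + 2 + 0 − 11 − 1) / 2 = 10 / 2 = 5.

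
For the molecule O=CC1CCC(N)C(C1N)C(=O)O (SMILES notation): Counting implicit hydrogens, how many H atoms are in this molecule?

14

Walk through each heavy atom and fill implicit hydrogens from standard valence (C 4, N 3, O 2, S 2, halogen 1):
  atom 1: O, bond orders sum to 2 (valence 2) → 0 H
  atom 2: C, bond orders sum to 3 (valence 4) → 1 H
  atom 3: C, bond orders sum to 3 (valence 4) → 1 H
  atom 4: C, bond orders sum to 2 (valence 4) → 2 H
  atom 5: C, bond orders sum to 2 (valence 4) → 2 H
  atom 6: C, bond orders sum to 3 (valence 4) → 1 H
  atom 7: N, bond orders sum to 1 (valence 3) → 2 H
  atom 8: C, bond orders sum to 3 (valence 4) → 1 H
  atom 9: C, bond orders sum to 3 (valence 4) → 1 H
  atom 10: N, bond orders sum to 1 (valence 3) → 2 H
  atom 11: C, bond orders sum to 4 (valence 4) → 0 H
  atom 12: O, bond orders sum to 2 (valence 2) → 0 H
  atom 13: O, bond orders sum to 1 (valence 2) → 1 H
Total hydrogens: 14.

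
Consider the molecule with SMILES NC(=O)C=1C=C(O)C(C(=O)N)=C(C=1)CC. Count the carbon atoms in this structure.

10

Count every carbon token in the SMILES (each C, including those in ring-closure positions and inside branches).
Carbon count: 10.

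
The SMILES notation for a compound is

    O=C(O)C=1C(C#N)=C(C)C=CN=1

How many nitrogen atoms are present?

Scan the SMILES for N atoms (remember two-letter symbols like Cl and Br are single atoms).
Nitrogen count: 2.

2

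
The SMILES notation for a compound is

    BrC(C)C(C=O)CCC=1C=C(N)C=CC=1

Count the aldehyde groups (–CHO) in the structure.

1

The aldehyde motif appears at heavy-atom position 5 in the SMILES.
Other groups present: 1 primary amine.
Aldehyde count: 1.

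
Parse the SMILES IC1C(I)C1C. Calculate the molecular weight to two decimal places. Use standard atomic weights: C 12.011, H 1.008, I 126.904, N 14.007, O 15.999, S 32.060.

First, the molecular formula is C4H6I2 (counting implicit H from valence).
  C: 4 × 12.011 = 48.044
  H: 6 × 1.008 = 6.048
  I: 2 × 126.904 = 253.808
Sum: 4×12.011 + 6×1.008 + 2×126.904 = 307.900 → 307.90 g/mol.

307.90 g/mol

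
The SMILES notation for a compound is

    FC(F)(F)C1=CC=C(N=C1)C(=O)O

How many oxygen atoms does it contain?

Scan the SMILES for O atoms (remember two-letter symbols like Cl and Br are single atoms).
Oxygen count: 2.

2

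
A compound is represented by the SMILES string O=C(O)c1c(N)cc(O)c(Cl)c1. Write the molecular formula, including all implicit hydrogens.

Walk through each heavy atom and fill implicit hydrogens from standard valence (C 4, N 3, O 2, S 2, halogen 1); for lowercase aromatic atoms, an aromatic c carries 1 H when it has two neighbours and 0 H with three, and aromatic n carries 0 H:
  atom 1: O, bond orders sum to 2 (valence 2) → 0 H
  atom 2: C, bond orders sum to 4 (valence 4) → 0 H
  atom 3: O, bond orders sum to 1 (valence 2) → 1 H
  atom 4: aromatic c, 3 neighbours → 0 H
  atom 5: aromatic c, 3 neighbours → 0 H
  atom 6: N, bond orders sum to 1 (valence 3) → 2 H
  atom 7: aromatic c, 2 neighbours → 1 H
  atom 8: aromatic c, 3 neighbours → 0 H
  atom 9: O, bond orders sum to 1 (valence 2) → 1 H
  atom 10: aromatic c, 3 neighbours → 0 H
  atom 11: Cl (halogen, monovalent) → 0 H
  atom 12: aromatic c, 2 neighbours → 1 H
Totals → C:7, H:6, Cl:1, N:1, O:3.

C7H6ClNO3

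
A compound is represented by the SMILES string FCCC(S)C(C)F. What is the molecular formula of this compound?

C5H10F2S

Walk through each heavy atom and fill implicit hydrogens from standard valence (C 4, N 3, O 2, S 2, halogen 1):
  atom 1: F (halogen, monovalent) → 0 H
  atom 2: C, bond orders sum to 2 (valence 4) → 2 H
  atom 3: C, bond orders sum to 2 (valence 4) → 2 H
  atom 4: C, bond orders sum to 3 (valence 4) → 1 H
  atom 5: S, bond orders sum to 1 (valence 2) → 1 H
  atom 6: C, bond orders sum to 3 (valence 4) → 1 H
  atom 7: C, bond orders sum to 1 (valence 4) → 3 H
  atom 8: F (halogen, monovalent) → 0 H
Totals → C:5, H:10, F:2, S:1.
In Hill order: C5H10F2S.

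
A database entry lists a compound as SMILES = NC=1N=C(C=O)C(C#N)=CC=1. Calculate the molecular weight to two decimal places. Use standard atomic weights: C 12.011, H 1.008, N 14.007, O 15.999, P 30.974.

147.14 g/mol

First, the molecular formula is C7H5N3O (counting implicit H from valence).
  C: 7 × 12.011 = 84.077
  H: 5 × 1.008 = 5.040
  N: 3 × 14.007 = 42.021
  O: 1 × 15.999 = 15.999
Sum: 7×12.011 + 5×1.008 + 3×14.007 + 1×15.999 = 147.137 → 147.14 g/mol.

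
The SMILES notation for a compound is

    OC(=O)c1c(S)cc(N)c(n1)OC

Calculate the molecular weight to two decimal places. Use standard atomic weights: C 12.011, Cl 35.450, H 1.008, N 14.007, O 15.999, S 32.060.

First, the molecular formula is C7H8N2O3S (counting implicit H from valence).
  C: 7 × 12.011 = 84.077
  H: 8 × 1.008 = 8.064
  N: 2 × 14.007 = 28.014
  O: 3 × 15.999 = 47.997
  S: 1 × 32.060 = 32.060
Sum: 7×12.011 + 8×1.008 + 2×14.007 + 3×15.999 + 1×32.060 = 200.212 → 200.21 g/mol.

200.21 g/mol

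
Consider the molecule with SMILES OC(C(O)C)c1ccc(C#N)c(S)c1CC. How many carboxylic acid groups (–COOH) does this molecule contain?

0

Scan the SMILES for the carboxylic acid motif — none present.
Groups that are present: 2 hydroxyl, 1 nitrile, 1 thiol.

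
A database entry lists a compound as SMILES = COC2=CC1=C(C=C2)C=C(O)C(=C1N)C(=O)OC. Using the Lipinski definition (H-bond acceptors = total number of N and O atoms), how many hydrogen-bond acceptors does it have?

N atoms: 1; O atoms: 4.
Lipinski HBA = 1 + 4 = 5.

5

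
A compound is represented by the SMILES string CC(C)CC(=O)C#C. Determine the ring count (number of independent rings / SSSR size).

In SMILES, each pair of matching ring-closure digits denotes one ring-closing bond; the number of such bonds equals the number of independent rings.
Ring-closure bonds here: 0.

0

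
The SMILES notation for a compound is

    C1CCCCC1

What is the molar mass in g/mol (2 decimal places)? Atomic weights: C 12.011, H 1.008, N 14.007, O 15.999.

84.16 g/mol

First, the molecular formula is C6H12 (counting implicit H from valence).
  C: 6 × 12.011 = 72.066
  H: 12 × 1.008 = 12.096
Sum: 6×12.011 + 12×1.008 = 84.162 → 84.16 g/mol.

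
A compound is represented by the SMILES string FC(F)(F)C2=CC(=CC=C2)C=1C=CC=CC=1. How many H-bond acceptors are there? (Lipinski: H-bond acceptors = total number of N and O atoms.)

N atoms: 0; O atoms: 0.
Lipinski HBA = 0 + 0 = 0.

0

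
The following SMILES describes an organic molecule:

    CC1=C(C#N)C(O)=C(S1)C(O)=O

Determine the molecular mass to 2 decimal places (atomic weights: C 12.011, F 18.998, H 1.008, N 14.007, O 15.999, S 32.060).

First, the molecular formula is C7H5NO3S (counting implicit H from valence).
  C: 7 × 12.011 = 84.077
  H: 5 × 1.008 = 5.040
  N: 1 × 14.007 = 14.007
  O: 3 × 15.999 = 47.997
  S: 1 × 32.060 = 32.060
Sum: 7×12.011 + 5×1.008 + 1×14.007 + 3×15.999 + 1×32.060 = 183.181 → 183.18 g/mol.

183.18 g/mol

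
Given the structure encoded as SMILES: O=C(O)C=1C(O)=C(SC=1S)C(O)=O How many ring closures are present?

1

In SMILES, each pair of matching ring-closure digits denotes one ring-closing bond; the number of such bonds equals the number of independent rings.
Ring-closure bonds here: 1.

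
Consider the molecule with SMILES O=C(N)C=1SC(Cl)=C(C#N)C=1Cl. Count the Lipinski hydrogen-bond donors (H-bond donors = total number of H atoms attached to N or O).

2

Donors: find every N or O and count the H atoms it carries.
  atom 1 (O): bond orders sum to 2 → 0 H
  atom 3 (N): bond orders sum to 1 → 2 H
  atom 10 (N): bond orders sum to 3 → 0 H
Lipinski HBD = 2.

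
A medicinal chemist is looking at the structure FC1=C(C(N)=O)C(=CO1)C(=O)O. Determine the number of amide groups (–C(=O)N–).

1

The amide motif appears at heavy-atom position 4 in the SMILES.
Other groups present: 1 carboxylic acid.
Amide count: 1.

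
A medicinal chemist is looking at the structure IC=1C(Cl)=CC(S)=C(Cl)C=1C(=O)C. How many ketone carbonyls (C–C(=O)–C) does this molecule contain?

1

The ketone motif appears at heavy-atom position 11 in the SMILES.
Other groups present: 1 thiol.
Ketone count: 1.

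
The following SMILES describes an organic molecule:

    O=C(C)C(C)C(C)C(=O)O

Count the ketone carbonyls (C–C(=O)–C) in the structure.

The ketone motif appears at heavy-atom position 2 in the SMILES.
Other groups present: 1 carboxylic acid.
Ketone count: 1.

1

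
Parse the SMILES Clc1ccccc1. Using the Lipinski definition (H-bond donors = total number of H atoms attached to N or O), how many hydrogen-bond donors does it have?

Donors: find every N or O and count the H atoms it carries.
  (no N or O atoms present)
Lipinski HBD = 0.

0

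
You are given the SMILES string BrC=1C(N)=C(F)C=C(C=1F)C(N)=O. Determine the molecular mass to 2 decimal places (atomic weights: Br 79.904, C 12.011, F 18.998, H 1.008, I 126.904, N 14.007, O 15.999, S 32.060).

251.03 g/mol

First, the molecular formula is C7H5BrF2N2O (counting implicit H from valence).
  Br: 1 × 79.904 = 79.904
  C: 7 × 12.011 = 84.077
  F: 2 × 18.998 = 37.996
  H: 5 × 1.008 = 5.040
  N: 2 × 14.007 = 28.014
  O: 1 × 15.999 = 15.999
Sum: 1×79.904 + 7×12.011 + 2×18.998 + 5×1.008 + 2×14.007 + 1×15.999 = 251.030 → 251.03 g/mol.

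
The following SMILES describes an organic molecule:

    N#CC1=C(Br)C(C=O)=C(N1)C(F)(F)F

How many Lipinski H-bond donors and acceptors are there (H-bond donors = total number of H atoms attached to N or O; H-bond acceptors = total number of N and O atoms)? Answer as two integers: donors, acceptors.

1, 3

Donors: find every N or O and count the H atoms it carries.
  atom 1 (N): bond orders sum to 3 → 0 H
  atom 8 (O): bond orders sum to 2 → 0 H
  atom 10 (N): bond orders sum to 2 → 1 H
Lipinski HBD = 1.
Acceptors: N atoms = 2, O atoms = 1 → HBA = 3.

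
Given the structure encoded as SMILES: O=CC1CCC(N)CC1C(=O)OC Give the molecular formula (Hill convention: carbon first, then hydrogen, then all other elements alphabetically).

C9H15NO3

Walk through each heavy atom and fill implicit hydrogens from standard valence (C 4, N 3, O 2, S 2, halogen 1):
  atom 1: O, bond orders sum to 2 (valence 2) → 0 H
  atom 2: C, bond orders sum to 3 (valence 4) → 1 H
  atom 3: C, bond orders sum to 3 (valence 4) → 1 H
  atom 4: C, bond orders sum to 2 (valence 4) → 2 H
  atom 5: C, bond orders sum to 2 (valence 4) → 2 H
  atom 6: C, bond orders sum to 3 (valence 4) → 1 H
  atom 7: N, bond orders sum to 1 (valence 3) → 2 H
  atom 8: C, bond orders sum to 2 (valence 4) → 2 H
  atom 9: C, bond orders sum to 3 (valence 4) → 1 H
  atom 10: C, bond orders sum to 4 (valence 4) → 0 H
  atom 11: O, bond orders sum to 2 (valence 2) → 0 H
  atom 12: O, bond orders sum to 2 (valence 2) → 0 H
  atom 13: C, bond orders sum to 1 (valence 4) → 3 H
Totals → C:9, H:15, N:1, O:3.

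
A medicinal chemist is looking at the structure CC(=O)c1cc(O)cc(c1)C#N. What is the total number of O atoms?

Scan the SMILES for O atoms (remember two-letter symbols like Cl and Br are single atoms).
Oxygen count: 2.

2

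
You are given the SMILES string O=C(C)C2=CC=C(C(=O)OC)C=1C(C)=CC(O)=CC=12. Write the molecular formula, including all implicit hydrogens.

C15H14O4

Walk through each heavy atom and fill implicit hydrogens from standard valence (C 4, N 3, O 2, S 2, halogen 1):
  atom 1: O, bond orders sum to 2 (valence 2) → 0 H
  atom 2: C, bond orders sum to 4 (valence 4) → 0 H
  atom 3: C, bond orders sum to 1 (valence 4) → 3 H
  atom 4: C, bond orders sum to 4 (valence 4) → 0 H
  atom 5: C, bond orders sum to 3 (valence 4) → 1 H
  atom 6: C, bond orders sum to 3 (valence 4) → 1 H
  atom 7: C, bond orders sum to 4 (valence 4) → 0 H
  atom 8: C, bond orders sum to 4 (valence 4) → 0 H
  atom 9: O, bond orders sum to 2 (valence 2) → 0 H
  atom 10: O, bond orders sum to 2 (valence 2) → 0 H
  atom 11: C, bond orders sum to 1 (valence 4) → 3 H
  atom 12: C, bond orders sum to 4 (valence 4) → 0 H
  atom 13: C, bond orders sum to 4 (valence 4) → 0 H
  atom 14: C, bond orders sum to 1 (valence 4) → 3 H
  atom 15: C, bond orders sum to 3 (valence 4) → 1 H
  atom 16: C, bond orders sum to 4 (valence 4) → 0 H
  atom 17: O, bond orders sum to 1 (valence 2) → 1 H
  atom 18: C, bond orders sum to 3 (valence 4) → 1 H
  atom 19: C, bond orders sum to 4 (valence 4) → 0 H
Totals → C:15, H:14, O:4.
In Hill order: C15H14O4.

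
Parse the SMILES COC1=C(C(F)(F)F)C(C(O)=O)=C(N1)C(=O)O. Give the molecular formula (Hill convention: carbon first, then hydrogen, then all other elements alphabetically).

C8H6F3NO5

Walk through each heavy atom and fill implicit hydrogens from standard valence (C 4, N 3, O 2, S 2, halogen 1):
  atom 1: C, bond orders sum to 1 (valence 4) → 3 H
  atom 2: O, bond orders sum to 2 (valence 2) → 0 H
  atom 3: C, bond orders sum to 4 (valence 4) → 0 H
  atom 4: C, bond orders sum to 4 (valence 4) → 0 H
  atom 5: C, bond orders sum to 4 (valence 4) → 0 H
  atom 6: F (halogen, monovalent) → 0 H
  atom 7: F (halogen, monovalent) → 0 H
  atom 8: F (halogen, monovalent) → 0 H
  atom 9: C, bond orders sum to 4 (valence 4) → 0 H
  atom 10: C, bond orders sum to 4 (valence 4) → 0 H
  atom 11: O, bond orders sum to 1 (valence 2) → 1 H
  atom 12: O, bond orders sum to 2 (valence 2) → 0 H
  atom 13: C, bond orders sum to 4 (valence 4) → 0 H
  atom 14: N, bond orders sum to 2 (valence 3) → 1 H
  atom 15: C, bond orders sum to 4 (valence 4) → 0 H
  atom 16: O, bond orders sum to 2 (valence 2) → 0 H
  atom 17: O, bond orders sum to 1 (valence 2) → 1 H
Totals → C:8, H:6, F:3, N:1, O:5.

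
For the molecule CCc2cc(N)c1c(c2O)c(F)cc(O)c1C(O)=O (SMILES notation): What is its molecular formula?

Walk through each heavy atom and fill implicit hydrogens from standard valence (C 4, N 3, O 2, S 2, halogen 1); for lowercase aromatic atoms, an aromatic c carries 1 H when it has two neighbours and 0 H with three, and aromatic n carries 0 H:
  atom 1: C, bond orders sum to 1 (valence 4) → 3 H
  atom 2: C, bond orders sum to 2 (valence 4) → 2 H
  atom 3: aromatic c, 3 neighbours → 0 H
  atom 4: aromatic c, 2 neighbours → 1 H
  atom 5: aromatic c, 3 neighbours → 0 H
  atom 6: N, bond orders sum to 1 (valence 3) → 2 H
  atom 7: aromatic c, 3 neighbours → 0 H
  atom 8: aromatic c, 3 neighbours → 0 H
  atom 9: aromatic c, 3 neighbours → 0 H
  atom 10: O, bond orders sum to 1 (valence 2) → 1 H
  atom 11: aromatic c, 3 neighbours → 0 H
  atom 12: F (halogen, monovalent) → 0 H
  atom 13: aromatic c, 2 neighbours → 1 H
  atom 14: aromatic c, 3 neighbours → 0 H
  atom 15: O, bond orders sum to 1 (valence 2) → 1 H
  atom 16: aromatic c, 3 neighbours → 0 H
  atom 17: C, bond orders sum to 4 (valence 4) → 0 H
  atom 18: O, bond orders sum to 1 (valence 2) → 1 H
  atom 19: O, bond orders sum to 2 (valence 2) → 0 H
Totals → C:13, H:12, F:1, N:1, O:4.
In Hill order: C13H12FNO4.

C13H12FNO4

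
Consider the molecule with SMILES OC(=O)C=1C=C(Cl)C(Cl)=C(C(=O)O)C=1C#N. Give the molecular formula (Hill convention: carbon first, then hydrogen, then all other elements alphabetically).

C9H3Cl2NO4

Walk through each heavy atom and fill implicit hydrogens from standard valence (C 4, N 3, O 2, S 2, halogen 1):
  atom 1: O, bond orders sum to 1 (valence 2) → 1 H
  atom 2: C, bond orders sum to 4 (valence 4) → 0 H
  atom 3: O, bond orders sum to 2 (valence 2) → 0 H
  atom 4: C, bond orders sum to 4 (valence 4) → 0 H
  atom 5: C, bond orders sum to 3 (valence 4) → 1 H
  atom 6: C, bond orders sum to 4 (valence 4) → 0 H
  atom 7: Cl (halogen, monovalent) → 0 H
  atom 8: C, bond orders sum to 4 (valence 4) → 0 H
  atom 9: Cl (halogen, monovalent) → 0 H
  atom 10: C, bond orders sum to 4 (valence 4) → 0 H
  atom 11: C, bond orders sum to 4 (valence 4) → 0 H
  atom 12: O, bond orders sum to 2 (valence 2) → 0 H
  atom 13: O, bond orders sum to 1 (valence 2) → 1 H
  atom 14: C, bond orders sum to 4 (valence 4) → 0 H
  atom 15: C, bond orders sum to 4 (valence 4) → 0 H
  atom 16: N, bond orders sum to 3 (valence 3) → 0 H
Totals → C:9, H:3, Cl:2, N:1, O:4.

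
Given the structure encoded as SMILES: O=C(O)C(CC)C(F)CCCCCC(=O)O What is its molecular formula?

C11H19FO4

Walk through each heavy atom and fill implicit hydrogens from standard valence (C 4, N 3, O 2, S 2, halogen 1):
  atom 1: O, bond orders sum to 2 (valence 2) → 0 H
  atom 2: C, bond orders sum to 4 (valence 4) → 0 H
  atom 3: O, bond orders sum to 1 (valence 2) → 1 H
  atom 4: C, bond orders sum to 3 (valence 4) → 1 H
  atom 5: C, bond orders sum to 2 (valence 4) → 2 H
  atom 6: C, bond orders sum to 1 (valence 4) → 3 H
  atom 7: C, bond orders sum to 3 (valence 4) → 1 H
  atom 8: F (halogen, monovalent) → 0 H
  atom 9: C, bond orders sum to 2 (valence 4) → 2 H
  atom 10: C, bond orders sum to 2 (valence 4) → 2 H
  atom 11: C, bond orders sum to 2 (valence 4) → 2 H
  atom 12: C, bond orders sum to 2 (valence 4) → 2 H
  atom 13: C, bond orders sum to 2 (valence 4) → 2 H
  atom 14: C, bond orders sum to 4 (valence 4) → 0 H
  atom 15: O, bond orders sum to 2 (valence 2) → 0 H
  atom 16: O, bond orders sum to 1 (valence 2) → 1 H
Totals → C:11, H:19, F:1, O:4.
In Hill order: C11H19FO4.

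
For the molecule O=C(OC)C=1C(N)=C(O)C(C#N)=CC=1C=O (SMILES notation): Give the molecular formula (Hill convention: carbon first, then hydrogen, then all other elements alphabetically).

C10H8N2O4

Walk through each heavy atom and fill implicit hydrogens from standard valence (C 4, N 3, O 2, S 2, halogen 1):
  atom 1: O, bond orders sum to 2 (valence 2) → 0 H
  atom 2: C, bond orders sum to 4 (valence 4) → 0 H
  atom 3: O, bond orders sum to 2 (valence 2) → 0 H
  atom 4: C, bond orders sum to 1 (valence 4) → 3 H
  atom 5: C, bond orders sum to 4 (valence 4) → 0 H
  atom 6: C, bond orders sum to 4 (valence 4) → 0 H
  atom 7: N, bond orders sum to 1 (valence 3) → 2 H
  atom 8: C, bond orders sum to 4 (valence 4) → 0 H
  atom 9: O, bond orders sum to 1 (valence 2) → 1 H
  atom 10: C, bond orders sum to 4 (valence 4) → 0 H
  atom 11: C, bond orders sum to 4 (valence 4) → 0 H
  atom 12: N, bond orders sum to 3 (valence 3) → 0 H
  atom 13: C, bond orders sum to 3 (valence 4) → 1 H
  atom 14: C, bond orders sum to 4 (valence 4) → 0 H
  atom 15: C, bond orders sum to 3 (valence 4) → 1 H
  atom 16: O, bond orders sum to 2 (valence 2) → 0 H
Totals → C:10, H:8, N:2, O:4.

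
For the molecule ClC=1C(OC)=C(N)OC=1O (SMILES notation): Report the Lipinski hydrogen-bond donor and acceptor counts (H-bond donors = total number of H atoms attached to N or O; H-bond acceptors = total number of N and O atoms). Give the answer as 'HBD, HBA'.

3, 4

Donors: find every N or O and count the H atoms it carries.
  atom 4 (O): bond orders sum to 2 → 0 H
  atom 7 (N): bond orders sum to 1 → 2 H
  atom 8 (O): bond orders sum to 2 → 0 H
  atom 10 (O): bond orders sum to 1 → 1 H
Lipinski HBD = 3.
Acceptors: N atoms = 1, O atoms = 3 → HBA = 4.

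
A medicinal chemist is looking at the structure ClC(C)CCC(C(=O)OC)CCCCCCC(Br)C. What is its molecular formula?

Walk through each heavy atom and fill implicit hydrogens from standard valence (C 4, N 3, O 2, S 2, halogen 1):
  atom 1: Cl (halogen, monovalent) → 0 H
  atom 2: C, bond orders sum to 3 (valence 4) → 1 H
  atom 3: C, bond orders sum to 1 (valence 4) → 3 H
  atom 4: C, bond orders sum to 2 (valence 4) → 2 H
  atom 5: C, bond orders sum to 2 (valence 4) → 2 H
  atom 6: C, bond orders sum to 3 (valence 4) → 1 H
  atom 7: C, bond orders sum to 4 (valence 4) → 0 H
  atom 8: O, bond orders sum to 2 (valence 2) → 0 H
  atom 9: O, bond orders sum to 2 (valence 2) → 0 H
  atom 10: C, bond orders sum to 1 (valence 4) → 3 H
  atom 11: C, bond orders sum to 2 (valence 4) → 2 H
  atom 12: C, bond orders sum to 2 (valence 4) → 2 H
  atom 13: C, bond orders sum to 2 (valence 4) → 2 H
  atom 14: C, bond orders sum to 2 (valence 4) → 2 H
  atom 15: C, bond orders sum to 2 (valence 4) → 2 H
  atom 16: C, bond orders sum to 2 (valence 4) → 2 H
  atom 17: C, bond orders sum to 3 (valence 4) → 1 H
  atom 18: Br (halogen, monovalent) → 0 H
  atom 19: C, bond orders sum to 1 (valence 4) → 3 H
Totals → C:15, H:28, Br:1, Cl:1, O:2.

C15H28BrClO2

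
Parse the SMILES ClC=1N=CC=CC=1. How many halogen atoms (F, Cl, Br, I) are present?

Halogen atoms appear at heavy-atom position 1 (1×Cl).
Halogen count: 1.

1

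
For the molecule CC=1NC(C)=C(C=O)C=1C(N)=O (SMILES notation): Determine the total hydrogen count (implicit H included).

10

Walk through each heavy atom and fill implicit hydrogens from standard valence (C 4, N 3, O 2, S 2, halogen 1):
  atom 1: C, bond orders sum to 1 (valence 4) → 3 H
  atom 2: C, bond orders sum to 4 (valence 4) → 0 H
  atom 3: N, bond orders sum to 2 (valence 3) → 1 H
  atom 4: C, bond orders sum to 4 (valence 4) → 0 H
  atom 5: C, bond orders sum to 1 (valence 4) → 3 H
  atom 6: C, bond orders sum to 4 (valence 4) → 0 H
  atom 7: C, bond orders sum to 3 (valence 4) → 1 H
  atom 8: O, bond orders sum to 2 (valence 2) → 0 H
  atom 9: C, bond orders sum to 4 (valence 4) → 0 H
  atom 10: C, bond orders sum to 4 (valence 4) → 0 H
  atom 11: N, bond orders sum to 1 (valence 3) → 2 H
  atom 12: O, bond orders sum to 2 (valence 2) → 0 H
Total hydrogens: 10.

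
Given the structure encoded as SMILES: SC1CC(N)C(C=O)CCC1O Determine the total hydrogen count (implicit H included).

15

Walk through each heavy atom and fill implicit hydrogens from standard valence (C 4, N 3, O 2, S 2, halogen 1):
  atom 1: S, bond orders sum to 1 (valence 2) → 1 H
  atom 2: C, bond orders sum to 3 (valence 4) → 1 H
  atom 3: C, bond orders sum to 2 (valence 4) → 2 H
  atom 4: C, bond orders sum to 3 (valence 4) → 1 H
  atom 5: N, bond orders sum to 1 (valence 3) → 2 H
  atom 6: C, bond orders sum to 3 (valence 4) → 1 H
  atom 7: C, bond orders sum to 3 (valence 4) → 1 H
  atom 8: O, bond orders sum to 2 (valence 2) → 0 H
  atom 9: C, bond orders sum to 2 (valence 4) → 2 H
  atom 10: C, bond orders sum to 2 (valence 4) → 2 H
  atom 11: C, bond orders sum to 3 (valence 4) → 1 H
  atom 12: O, bond orders sum to 1 (valence 2) → 1 H
Total hydrogens: 15.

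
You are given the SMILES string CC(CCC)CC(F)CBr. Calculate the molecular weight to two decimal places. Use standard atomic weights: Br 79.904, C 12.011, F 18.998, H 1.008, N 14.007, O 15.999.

211.12 g/mol

First, the molecular formula is C8H16BrF (counting implicit H from valence).
  Br: 1 × 79.904 = 79.904
  C: 8 × 12.011 = 96.088
  F: 1 × 18.998 = 18.998
  H: 16 × 1.008 = 16.128
Sum: 1×79.904 + 8×12.011 + 1×18.998 + 16×1.008 = 211.118 → 211.12 g/mol.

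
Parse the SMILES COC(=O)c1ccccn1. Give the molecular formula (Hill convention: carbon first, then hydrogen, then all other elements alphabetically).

Walk through each heavy atom and fill implicit hydrogens from standard valence (C 4, N 3, O 2, S 2, halogen 1); for lowercase aromatic atoms, an aromatic c carries 1 H when it has two neighbours and 0 H with three, and aromatic n carries 0 H:
  atom 1: C, bond orders sum to 1 (valence 4) → 3 H
  atom 2: O, bond orders sum to 2 (valence 2) → 0 H
  atom 3: C, bond orders sum to 4 (valence 4) → 0 H
  atom 4: O, bond orders sum to 2 (valence 2) → 0 H
  atom 5: aromatic c, 3 neighbours → 0 H
  atom 6: aromatic c, 2 neighbours → 1 H
  atom 7: aromatic c, 2 neighbours → 1 H
  atom 8: aromatic c, 2 neighbours → 1 H
  atom 9: aromatic c, 2 neighbours → 1 H
  atom 10: aromatic n, 2 neighbours → 0 H
Totals → C:7, H:7, N:1, O:2.
In Hill order: C7H7NO2.

C7H7NO2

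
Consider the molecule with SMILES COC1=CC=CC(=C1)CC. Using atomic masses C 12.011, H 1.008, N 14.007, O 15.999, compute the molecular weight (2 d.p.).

First, the molecular formula is C9H12O (counting implicit H from valence).
  C: 9 × 12.011 = 108.099
  H: 12 × 1.008 = 12.096
  O: 1 × 15.999 = 15.999
Sum: 9×12.011 + 12×1.008 + 1×15.999 = 136.194 → 136.19 g/mol.

136.19 g/mol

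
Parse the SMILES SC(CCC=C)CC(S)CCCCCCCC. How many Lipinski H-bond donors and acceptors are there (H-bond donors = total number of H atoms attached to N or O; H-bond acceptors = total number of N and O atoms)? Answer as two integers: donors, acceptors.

Donors: find every N or O and count the H atoms it carries.
  (no N or O atoms present)
Lipinski HBD = 0.
Acceptors: N atoms = 0, O atoms = 0 → HBA = 0.

0, 0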